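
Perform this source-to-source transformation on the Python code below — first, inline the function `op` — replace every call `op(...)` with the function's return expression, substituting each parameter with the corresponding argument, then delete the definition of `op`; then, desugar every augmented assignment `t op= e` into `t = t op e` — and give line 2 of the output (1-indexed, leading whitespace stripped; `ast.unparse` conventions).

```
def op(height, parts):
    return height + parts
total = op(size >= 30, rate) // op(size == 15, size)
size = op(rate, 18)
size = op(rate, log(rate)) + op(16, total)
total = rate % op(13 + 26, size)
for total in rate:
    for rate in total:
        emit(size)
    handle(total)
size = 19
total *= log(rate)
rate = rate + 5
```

size = rate + 18

Transformed code:
total = ((size >= 30) + rate) // ((size == 15) + size)
size = rate + 18
size = rate + log(rate) + (16 + total)
total = rate % (13 + 26 + size)
for total in rate:
    for rate in total:
        emit(size)
    handle(total)
size = 19
total = total * log(rate)
rate = rate + 5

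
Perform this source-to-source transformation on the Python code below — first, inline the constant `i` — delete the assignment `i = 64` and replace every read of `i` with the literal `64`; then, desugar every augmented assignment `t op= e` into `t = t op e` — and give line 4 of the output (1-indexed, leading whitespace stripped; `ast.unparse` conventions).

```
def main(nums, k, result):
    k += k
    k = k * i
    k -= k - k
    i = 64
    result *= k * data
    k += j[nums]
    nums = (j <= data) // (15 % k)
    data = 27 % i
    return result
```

Transformed code:
def main(nums, k, result):
    k = k + k
    k = k * 64
    k = k - (k - k)
    result = result * (k * data)
    k = k + j[nums]
    nums = (j <= data) // (15 % k)
    data = 27 % 64
    return result

k = k - (k - k)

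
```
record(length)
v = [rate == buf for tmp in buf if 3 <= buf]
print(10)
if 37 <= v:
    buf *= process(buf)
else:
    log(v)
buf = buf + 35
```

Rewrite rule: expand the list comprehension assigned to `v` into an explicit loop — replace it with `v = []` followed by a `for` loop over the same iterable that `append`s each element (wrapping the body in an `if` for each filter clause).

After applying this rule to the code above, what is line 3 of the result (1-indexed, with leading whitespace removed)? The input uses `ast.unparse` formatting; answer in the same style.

for tmp in buf:

Transformed code:
record(length)
v = []
for tmp in buf:
    if 3 <= buf:
        v.append(rate == buf)
print(10)
if 37 <= v:
    buf *= process(buf)
else:
    log(v)
buf = buf + 35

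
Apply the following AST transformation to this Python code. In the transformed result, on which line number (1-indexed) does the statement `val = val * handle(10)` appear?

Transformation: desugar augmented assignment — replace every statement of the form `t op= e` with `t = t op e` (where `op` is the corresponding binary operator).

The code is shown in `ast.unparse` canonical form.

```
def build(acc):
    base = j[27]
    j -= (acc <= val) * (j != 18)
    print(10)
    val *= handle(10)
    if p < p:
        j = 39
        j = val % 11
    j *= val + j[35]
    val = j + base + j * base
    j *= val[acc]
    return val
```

5

Transformed code:
def build(acc):
    base = j[27]
    j = j - (acc <= val) * (j != 18)
    print(10)
    val = val * handle(10)
    if p < p:
        j = 39
        j = val % 11
    j = j * (val + j[35])
    val = j + base + j * base
    j = j * val[acc]
    return val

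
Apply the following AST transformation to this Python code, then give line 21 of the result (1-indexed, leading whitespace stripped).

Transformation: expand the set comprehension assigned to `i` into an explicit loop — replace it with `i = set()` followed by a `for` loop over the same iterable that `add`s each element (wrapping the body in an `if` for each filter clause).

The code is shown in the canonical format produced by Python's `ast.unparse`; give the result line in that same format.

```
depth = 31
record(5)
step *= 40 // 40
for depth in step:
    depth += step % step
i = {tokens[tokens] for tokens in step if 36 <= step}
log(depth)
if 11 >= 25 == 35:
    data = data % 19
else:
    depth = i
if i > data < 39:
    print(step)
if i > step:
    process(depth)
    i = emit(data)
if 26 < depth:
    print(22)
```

print(22)

Transformed code:
depth = 31
record(5)
step *= 40 // 40
for depth in step:
    depth += step % step
i = set()
for tokens in step:
    if 36 <= step:
        i.add(tokens[tokens])
log(depth)
if 11 >= 25 == 35:
    data = data % 19
else:
    depth = i
if i > data < 39:
    print(step)
if i > step:
    process(depth)
    i = emit(data)
if 26 < depth:
    print(22)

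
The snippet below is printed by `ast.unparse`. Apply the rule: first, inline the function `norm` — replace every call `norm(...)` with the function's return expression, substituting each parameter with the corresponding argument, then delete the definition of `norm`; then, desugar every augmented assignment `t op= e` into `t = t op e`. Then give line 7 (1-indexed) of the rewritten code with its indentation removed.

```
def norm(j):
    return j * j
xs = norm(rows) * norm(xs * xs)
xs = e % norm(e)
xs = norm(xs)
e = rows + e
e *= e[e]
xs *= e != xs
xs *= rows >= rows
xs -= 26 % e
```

Transformed code:
xs = rows * rows * (xs * xs * (xs * xs))
xs = e % (e * e)
xs = xs * xs
e = rows + e
e = e * e[e]
xs = xs * (e != xs)
xs = xs * (rows >= rows)
xs = xs - 26 % e

xs = xs * (rows >= rows)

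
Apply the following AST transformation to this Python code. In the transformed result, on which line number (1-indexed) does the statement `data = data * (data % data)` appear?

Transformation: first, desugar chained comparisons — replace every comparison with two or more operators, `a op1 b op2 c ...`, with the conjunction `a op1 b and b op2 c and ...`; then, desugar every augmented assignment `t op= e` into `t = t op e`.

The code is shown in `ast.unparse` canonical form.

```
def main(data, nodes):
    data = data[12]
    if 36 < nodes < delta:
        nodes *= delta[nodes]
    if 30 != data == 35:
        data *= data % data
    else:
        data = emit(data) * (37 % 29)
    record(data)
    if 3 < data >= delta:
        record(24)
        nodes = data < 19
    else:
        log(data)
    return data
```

6

Transformed code:
def main(data, nodes):
    data = data[12]
    if 36 < nodes and nodes < delta:
        nodes = nodes * delta[nodes]
    if 30 != data and data == 35:
        data = data * (data % data)
    else:
        data = emit(data) * (37 % 29)
    record(data)
    if 3 < data and data >= delta:
        record(24)
        nodes = data < 19
    else:
        log(data)
    return data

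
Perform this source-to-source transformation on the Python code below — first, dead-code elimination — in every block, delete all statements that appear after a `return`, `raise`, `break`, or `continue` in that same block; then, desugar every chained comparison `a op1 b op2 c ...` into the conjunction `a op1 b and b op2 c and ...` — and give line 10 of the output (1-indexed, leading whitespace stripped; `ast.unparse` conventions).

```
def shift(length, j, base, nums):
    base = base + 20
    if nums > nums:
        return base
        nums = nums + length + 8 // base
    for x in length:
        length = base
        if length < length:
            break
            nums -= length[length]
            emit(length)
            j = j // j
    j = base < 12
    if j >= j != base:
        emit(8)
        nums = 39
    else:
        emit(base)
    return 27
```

Transformed code:
def shift(length, j, base, nums):
    base = base + 20
    if nums > nums:
        return base
    for x in length:
        length = base
        if length < length:
            break
    j = base < 12
    if j >= j and j != base:
        emit(8)
        nums = 39
    else:
        emit(base)
    return 27

if j >= j and j != base:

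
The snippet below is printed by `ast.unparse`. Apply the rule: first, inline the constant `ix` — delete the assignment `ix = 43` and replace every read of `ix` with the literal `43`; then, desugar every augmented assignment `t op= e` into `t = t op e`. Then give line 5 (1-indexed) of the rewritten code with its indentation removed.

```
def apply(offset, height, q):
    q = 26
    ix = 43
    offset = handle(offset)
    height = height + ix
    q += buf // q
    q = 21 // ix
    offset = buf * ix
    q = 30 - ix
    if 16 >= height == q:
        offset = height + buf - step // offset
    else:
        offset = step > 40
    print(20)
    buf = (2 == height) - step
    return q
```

q = q + buf // q

Transformed code:
def apply(offset, height, q):
    q = 26
    offset = handle(offset)
    height = height + 43
    q = q + buf // q
    q = 21 // 43
    offset = buf * 43
    q = 30 - 43
    if 16 >= height == q:
        offset = height + buf - step // offset
    else:
        offset = step > 40
    print(20)
    buf = (2 == height) - step
    return q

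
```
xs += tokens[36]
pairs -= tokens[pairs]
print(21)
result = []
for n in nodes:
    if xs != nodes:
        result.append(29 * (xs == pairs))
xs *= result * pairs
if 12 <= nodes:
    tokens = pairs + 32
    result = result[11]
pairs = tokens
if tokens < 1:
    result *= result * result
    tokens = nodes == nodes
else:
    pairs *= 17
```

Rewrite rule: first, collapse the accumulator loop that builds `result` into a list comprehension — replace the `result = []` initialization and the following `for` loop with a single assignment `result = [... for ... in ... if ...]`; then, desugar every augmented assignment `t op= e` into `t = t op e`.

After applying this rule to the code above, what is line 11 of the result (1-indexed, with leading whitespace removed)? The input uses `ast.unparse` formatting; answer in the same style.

Transformed code:
xs = xs + tokens[36]
pairs = pairs - tokens[pairs]
print(21)
result = [29 * (xs == pairs) for n in nodes if xs != nodes]
xs = xs * (result * pairs)
if 12 <= nodes:
    tokens = pairs + 32
    result = result[11]
pairs = tokens
if tokens < 1:
    result = result * (result * result)
    tokens = nodes == nodes
else:
    pairs = pairs * 17

result = result * (result * result)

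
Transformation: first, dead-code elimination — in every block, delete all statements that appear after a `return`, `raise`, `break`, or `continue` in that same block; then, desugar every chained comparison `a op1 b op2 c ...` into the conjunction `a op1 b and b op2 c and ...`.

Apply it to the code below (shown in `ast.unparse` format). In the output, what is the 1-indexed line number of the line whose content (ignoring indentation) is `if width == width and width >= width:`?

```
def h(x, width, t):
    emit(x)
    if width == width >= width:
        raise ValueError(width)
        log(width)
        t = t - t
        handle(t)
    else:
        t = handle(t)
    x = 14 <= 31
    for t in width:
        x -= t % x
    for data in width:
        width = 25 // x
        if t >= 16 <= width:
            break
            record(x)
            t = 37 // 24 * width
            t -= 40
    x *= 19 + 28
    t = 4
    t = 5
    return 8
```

3

Transformed code:
def h(x, width, t):
    emit(x)
    if width == width and width >= width:
        raise ValueError(width)
    else:
        t = handle(t)
    x = 14 <= 31
    for t in width:
        x -= t % x
    for data in width:
        width = 25 // x
        if t >= 16 and 16 <= width:
            break
    x *= 19 + 28
    t = 4
    t = 5
    return 8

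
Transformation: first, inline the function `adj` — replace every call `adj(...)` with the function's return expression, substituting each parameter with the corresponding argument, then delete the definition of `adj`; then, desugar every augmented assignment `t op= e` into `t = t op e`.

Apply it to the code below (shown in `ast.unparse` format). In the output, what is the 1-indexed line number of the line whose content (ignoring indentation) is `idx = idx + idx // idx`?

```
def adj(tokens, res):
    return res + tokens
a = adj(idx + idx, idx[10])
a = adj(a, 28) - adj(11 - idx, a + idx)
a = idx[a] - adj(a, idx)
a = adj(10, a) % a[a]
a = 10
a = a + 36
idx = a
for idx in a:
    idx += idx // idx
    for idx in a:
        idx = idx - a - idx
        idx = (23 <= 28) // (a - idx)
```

Transformed code:
a = idx[10] + (idx + idx)
a = 28 + a - (a + idx + (11 - idx))
a = idx[a] - (idx + a)
a = (a + 10) % a[a]
a = 10
a = a + 36
idx = a
for idx in a:
    idx = idx + idx // idx
    for idx in a:
        idx = idx - a - idx
        idx = (23 <= 28) // (a - idx)

9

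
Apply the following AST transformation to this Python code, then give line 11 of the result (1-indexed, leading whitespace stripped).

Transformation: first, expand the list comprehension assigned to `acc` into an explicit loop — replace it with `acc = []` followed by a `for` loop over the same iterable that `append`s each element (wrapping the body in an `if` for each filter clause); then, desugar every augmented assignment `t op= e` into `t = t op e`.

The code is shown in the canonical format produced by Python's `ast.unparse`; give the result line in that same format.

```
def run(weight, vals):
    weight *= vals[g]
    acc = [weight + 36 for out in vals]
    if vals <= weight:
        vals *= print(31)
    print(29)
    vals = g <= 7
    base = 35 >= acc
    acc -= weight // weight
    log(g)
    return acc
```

Transformed code:
def run(weight, vals):
    weight = weight * vals[g]
    acc = []
    for out in vals:
        acc.append(weight + 36)
    if vals <= weight:
        vals = vals * print(31)
    print(29)
    vals = g <= 7
    base = 35 >= acc
    acc = acc - weight // weight
    log(g)
    return acc

acc = acc - weight // weight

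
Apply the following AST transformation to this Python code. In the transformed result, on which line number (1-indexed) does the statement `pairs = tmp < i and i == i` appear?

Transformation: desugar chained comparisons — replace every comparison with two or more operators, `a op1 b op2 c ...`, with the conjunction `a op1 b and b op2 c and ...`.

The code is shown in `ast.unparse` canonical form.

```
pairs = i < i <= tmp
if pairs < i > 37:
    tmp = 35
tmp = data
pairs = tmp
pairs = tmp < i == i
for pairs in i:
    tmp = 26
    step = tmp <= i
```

Transformed code:
pairs = i < i and i <= tmp
if pairs < i and i > 37:
    tmp = 35
tmp = data
pairs = tmp
pairs = tmp < i and i == i
for pairs in i:
    tmp = 26
    step = tmp <= i

6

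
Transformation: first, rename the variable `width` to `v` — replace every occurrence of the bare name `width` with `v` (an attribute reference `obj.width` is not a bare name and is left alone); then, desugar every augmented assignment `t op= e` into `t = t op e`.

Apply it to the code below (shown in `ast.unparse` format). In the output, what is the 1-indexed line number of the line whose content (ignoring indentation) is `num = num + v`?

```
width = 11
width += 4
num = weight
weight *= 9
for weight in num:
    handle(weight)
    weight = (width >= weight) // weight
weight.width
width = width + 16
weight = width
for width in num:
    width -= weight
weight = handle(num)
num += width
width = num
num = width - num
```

Transformed code:
v = 11
v = v + 4
num = weight
weight = weight * 9
for weight in num:
    handle(weight)
    weight = (v >= weight) // weight
weight.width
v = v + 16
weight = v
for v in num:
    v = v - weight
weight = handle(num)
num = num + v
v = num
num = v - num

14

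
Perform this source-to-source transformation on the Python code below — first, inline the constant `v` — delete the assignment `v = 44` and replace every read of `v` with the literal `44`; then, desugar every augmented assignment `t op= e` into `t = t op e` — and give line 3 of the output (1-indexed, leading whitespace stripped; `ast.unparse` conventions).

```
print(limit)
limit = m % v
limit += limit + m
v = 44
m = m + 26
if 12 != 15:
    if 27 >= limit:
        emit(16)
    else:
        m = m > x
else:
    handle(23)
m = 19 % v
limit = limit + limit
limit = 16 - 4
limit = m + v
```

limit = limit + (limit + m)

Transformed code:
print(limit)
limit = m % 44
limit = limit + (limit + m)
m = m + 26
if 12 != 15:
    if 27 >= limit:
        emit(16)
    else:
        m = m > x
else:
    handle(23)
m = 19 % 44
limit = limit + limit
limit = 16 - 4
limit = m + 44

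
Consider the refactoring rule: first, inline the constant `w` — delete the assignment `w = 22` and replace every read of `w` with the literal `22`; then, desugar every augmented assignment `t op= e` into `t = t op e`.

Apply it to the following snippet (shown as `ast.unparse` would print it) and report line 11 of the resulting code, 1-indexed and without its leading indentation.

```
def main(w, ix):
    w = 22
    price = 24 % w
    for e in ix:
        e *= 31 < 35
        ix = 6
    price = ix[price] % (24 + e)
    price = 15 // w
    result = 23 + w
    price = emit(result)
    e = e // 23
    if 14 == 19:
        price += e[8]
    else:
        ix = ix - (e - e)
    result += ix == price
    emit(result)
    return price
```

if 14 == 19:

Transformed code:
def main(w, ix):
    price = 24 % 22
    for e in ix:
        e = e * (31 < 35)
        ix = 6
    price = ix[price] % (24 + e)
    price = 15 // 22
    result = 23 + 22
    price = emit(result)
    e = e // 23
    if 14 == 19:
        price = price + e[8]
    else:
        ix = ix - (e - e)
    result = result + (ix == price)
    emit(result)
    return price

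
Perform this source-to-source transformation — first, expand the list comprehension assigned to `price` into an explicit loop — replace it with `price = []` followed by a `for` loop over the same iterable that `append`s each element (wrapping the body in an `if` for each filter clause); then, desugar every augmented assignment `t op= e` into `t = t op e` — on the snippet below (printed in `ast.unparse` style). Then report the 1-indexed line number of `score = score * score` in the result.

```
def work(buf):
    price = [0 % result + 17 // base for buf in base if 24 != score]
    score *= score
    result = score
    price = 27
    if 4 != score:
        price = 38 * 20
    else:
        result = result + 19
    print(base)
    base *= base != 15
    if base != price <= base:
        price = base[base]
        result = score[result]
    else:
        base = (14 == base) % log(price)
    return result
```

6

Transformed code:
def work(buf):
    price = []
    for buf in base:
        if 24 != score:
            price.append(0 % result + 17 // base)
    score = score * score
    result = score
    price = 27
    if 4 != score:
        price = 38 * 20
    else:
        result = result + 19
    print(base)
    base = base * (base != 15)
    if base != price <= base:
        price = base[base]
        result = score[result]
    else:
        base = (14 == base) % log(price)
    return result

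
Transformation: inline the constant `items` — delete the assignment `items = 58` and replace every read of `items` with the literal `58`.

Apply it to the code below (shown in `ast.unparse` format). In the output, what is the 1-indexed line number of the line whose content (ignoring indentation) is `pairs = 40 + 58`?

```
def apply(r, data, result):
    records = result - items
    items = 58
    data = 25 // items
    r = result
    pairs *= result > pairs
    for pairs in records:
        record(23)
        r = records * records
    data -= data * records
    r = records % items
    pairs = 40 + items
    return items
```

Transformed code:
def apply(r, data, result):
    records = result - 58
    data = 25 // 58
    r = result
    pairs *= result > pairs
    for pairs in records:
        record(23)
        r = records * records
    data -= data * records
    r = records % 58
    pairs = 40 + 58
    return 58

11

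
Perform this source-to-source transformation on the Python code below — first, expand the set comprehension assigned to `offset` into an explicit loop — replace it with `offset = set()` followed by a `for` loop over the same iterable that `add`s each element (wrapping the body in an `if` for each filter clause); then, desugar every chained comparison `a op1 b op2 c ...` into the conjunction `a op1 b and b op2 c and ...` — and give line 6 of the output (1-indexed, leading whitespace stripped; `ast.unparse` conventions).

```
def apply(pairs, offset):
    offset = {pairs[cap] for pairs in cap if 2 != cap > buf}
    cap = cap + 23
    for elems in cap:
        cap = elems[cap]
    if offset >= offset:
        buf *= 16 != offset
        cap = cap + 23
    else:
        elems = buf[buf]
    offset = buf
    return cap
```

cap = cap + 23

Transformed code:
def apply(pairs, offset):
    offset = set()
    for pairs in cap:
        if 2 != cap and cap > buf:
            offset.add(pairs[cap])
    cap = cap + 23
    for elems in cap:
        cap = elems[cap]
    if offset >= offset:
        buf *= 16 != offset
        cap = cap + 23
    else:
        elems = buf[buf]
    offset = buf
    return cap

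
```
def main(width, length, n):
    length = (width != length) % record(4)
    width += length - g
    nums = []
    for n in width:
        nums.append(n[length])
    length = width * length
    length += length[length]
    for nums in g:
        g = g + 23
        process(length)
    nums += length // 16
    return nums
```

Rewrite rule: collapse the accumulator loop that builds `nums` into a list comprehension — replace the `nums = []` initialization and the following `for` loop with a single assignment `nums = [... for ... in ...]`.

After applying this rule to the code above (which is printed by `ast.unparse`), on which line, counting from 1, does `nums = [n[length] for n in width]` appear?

4

Transformed code:
def main(width, length, n):
    length = (width != length) % record(4)
    width += length - g
    nums = [n[length] for n in width]
    length = width * length
    length += length[length]
    for nums in g:
        g = g + 23
        process(length)
    nums += length // 16
    return nums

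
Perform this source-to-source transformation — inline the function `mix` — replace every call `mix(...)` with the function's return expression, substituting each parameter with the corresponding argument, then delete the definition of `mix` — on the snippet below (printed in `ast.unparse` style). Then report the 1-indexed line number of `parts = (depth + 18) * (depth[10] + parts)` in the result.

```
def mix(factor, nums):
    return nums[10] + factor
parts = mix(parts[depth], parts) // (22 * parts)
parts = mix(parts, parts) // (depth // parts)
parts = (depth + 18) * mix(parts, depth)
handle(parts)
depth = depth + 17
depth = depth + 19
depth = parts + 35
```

Transformed code:
parts = (parts[10] + parts[depth]) // (22 * parts)
parts = (parts[10] + parts) // (depth // parts)
parts = (depth + 18) * (depth[10] + parts)
handle(parts)
depth = depth + 17
depth = depth + 19
depth = parts + 35

3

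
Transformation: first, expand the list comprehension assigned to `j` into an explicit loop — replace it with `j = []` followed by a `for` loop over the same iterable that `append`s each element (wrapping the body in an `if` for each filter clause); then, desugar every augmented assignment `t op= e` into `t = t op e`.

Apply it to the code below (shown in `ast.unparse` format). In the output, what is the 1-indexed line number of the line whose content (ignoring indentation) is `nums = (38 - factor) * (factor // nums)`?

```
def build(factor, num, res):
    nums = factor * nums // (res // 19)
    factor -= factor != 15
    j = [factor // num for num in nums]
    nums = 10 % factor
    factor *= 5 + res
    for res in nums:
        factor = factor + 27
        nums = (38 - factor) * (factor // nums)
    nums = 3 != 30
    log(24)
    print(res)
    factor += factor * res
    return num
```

Transformed code:
def build(factor, num, res):
    nums = factor * nums // (res // 19)
    factor = factor - (factor != 15)
    j = []
    for num in nums:
        j.append(factor // num)
    nums = 10 % factor
    factor = factor * (5 + res)
    for res in nums:
        factor = factor + 27
        nums = (38 - factor) * (factor // nums)
    nums = 3 != 30
    log(24)
    print(res)
    factor = factor + factor * res
    return num

11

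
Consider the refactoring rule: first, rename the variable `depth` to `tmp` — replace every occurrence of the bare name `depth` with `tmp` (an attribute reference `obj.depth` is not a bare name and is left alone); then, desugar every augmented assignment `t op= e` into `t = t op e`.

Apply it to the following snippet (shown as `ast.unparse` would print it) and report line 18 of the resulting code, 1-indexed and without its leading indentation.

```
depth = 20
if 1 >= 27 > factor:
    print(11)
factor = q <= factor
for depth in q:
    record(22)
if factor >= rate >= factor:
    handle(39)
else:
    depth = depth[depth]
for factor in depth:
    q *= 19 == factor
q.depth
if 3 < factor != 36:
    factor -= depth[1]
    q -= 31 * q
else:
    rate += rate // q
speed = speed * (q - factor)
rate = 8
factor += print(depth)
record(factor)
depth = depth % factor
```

rate = rate + rate // q

Transformed code:
tmp = 20
if 1 >= 27 > factor:
    print(11)
factor = q <= factor
for tmp in q:
    record(22)
if factor >= rate >= factor:
    handle(39)
else:
    tmp = tmp[tmp]
for factor in tmp:
    q = q * (19 == factor)
q.depth
if 3 < factor != 36:
    factor = factor - tmp[1]
    q = q - 31 * q
else:
    rate = rate + rate // q
speed = speed * (q - factor)
rate = 8
factor = factor + print(tmp)
record(factor)
tmp = tmp % factor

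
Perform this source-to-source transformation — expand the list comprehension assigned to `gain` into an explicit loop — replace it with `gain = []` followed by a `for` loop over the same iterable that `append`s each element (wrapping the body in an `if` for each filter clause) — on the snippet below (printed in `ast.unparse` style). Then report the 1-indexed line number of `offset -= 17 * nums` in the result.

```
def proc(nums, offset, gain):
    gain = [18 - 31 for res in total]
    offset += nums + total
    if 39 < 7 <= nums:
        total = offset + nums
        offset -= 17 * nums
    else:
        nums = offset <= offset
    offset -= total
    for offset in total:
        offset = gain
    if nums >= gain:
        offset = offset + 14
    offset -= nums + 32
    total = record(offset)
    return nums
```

Transformed code:
def proc(nums, offset, gain):
    gain = []
    for res in total:
        gain.append(18 - 31)
    offset += nums + total
    if 39 < 7 <= nums:
        total = offset + nums
        offset -= 17 * nums
    else:
        nums = offset <= offset
    offset -= total
    for offset in total:
        offset = gain
    if nums >= gain:
        offset = offset + 14
    offset -= nums + 32
    total = record(offset)
    return nums

8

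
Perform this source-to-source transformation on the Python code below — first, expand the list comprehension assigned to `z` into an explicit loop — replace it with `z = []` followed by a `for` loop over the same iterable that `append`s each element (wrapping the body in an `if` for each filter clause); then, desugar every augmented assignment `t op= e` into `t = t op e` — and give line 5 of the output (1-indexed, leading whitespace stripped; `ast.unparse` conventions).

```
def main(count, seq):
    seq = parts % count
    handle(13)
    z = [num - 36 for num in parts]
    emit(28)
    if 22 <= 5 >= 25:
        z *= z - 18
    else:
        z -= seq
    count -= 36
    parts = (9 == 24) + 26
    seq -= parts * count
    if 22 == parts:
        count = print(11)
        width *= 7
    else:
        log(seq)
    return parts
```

for num in parts:

Transformed code:
def main(count, seq):
    seq = parts % count
    handle(13)
    z = []
    for num in parts:
        z.append(num - 36)
    emit(28)
    if 22 <= 5 >= 25:
        z = z * (z - 18)
    else:
        z = z - seq
    count = count - 36
    parts = (9 == 24) + 26
    seq = seq - parts * count
    if 22 == parts:
        count = print(11)
        width = width * 7
    else:
        log(seq)
    return parts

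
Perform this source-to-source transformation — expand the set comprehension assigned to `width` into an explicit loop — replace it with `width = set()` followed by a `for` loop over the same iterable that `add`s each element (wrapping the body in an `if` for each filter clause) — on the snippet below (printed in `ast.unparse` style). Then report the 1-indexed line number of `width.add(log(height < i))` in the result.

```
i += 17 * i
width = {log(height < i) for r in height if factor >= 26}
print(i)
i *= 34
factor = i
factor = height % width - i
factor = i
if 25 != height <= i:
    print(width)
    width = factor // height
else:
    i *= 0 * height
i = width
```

Transformed code:
i += 17 * i
width = set()
for r in height:
    if factor >= 26:
        width.add(log(height < i))
print(i)
i *= 34
factor = i
factor = height % width - i
factor = i
if 25 != height <= i:
    print(width)
    width = factor // height
else:
    i *= 0 * height
i = width

5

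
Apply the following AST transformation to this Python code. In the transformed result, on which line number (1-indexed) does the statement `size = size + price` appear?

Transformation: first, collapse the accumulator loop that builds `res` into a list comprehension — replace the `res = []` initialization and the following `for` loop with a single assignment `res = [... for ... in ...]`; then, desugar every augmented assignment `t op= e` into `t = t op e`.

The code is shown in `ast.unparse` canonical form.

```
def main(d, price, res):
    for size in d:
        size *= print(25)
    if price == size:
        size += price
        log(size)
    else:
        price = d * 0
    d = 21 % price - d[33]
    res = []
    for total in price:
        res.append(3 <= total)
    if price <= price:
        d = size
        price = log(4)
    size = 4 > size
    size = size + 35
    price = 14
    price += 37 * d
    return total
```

5

Transformed code:
def main(d, price, res):
    for size in d:
        size = size * print(25)
    if price == size:
        size = size + price
        log(size)
    else:
        price = d * 0
    d = 21 % price - d[33]
    res = [3 <= total for total in price]
    if price <= price:
        d = size
        price = log(4)
    size = 4 > size
    size = size + 35
    price = 14
    price = price + 37 * d
    return total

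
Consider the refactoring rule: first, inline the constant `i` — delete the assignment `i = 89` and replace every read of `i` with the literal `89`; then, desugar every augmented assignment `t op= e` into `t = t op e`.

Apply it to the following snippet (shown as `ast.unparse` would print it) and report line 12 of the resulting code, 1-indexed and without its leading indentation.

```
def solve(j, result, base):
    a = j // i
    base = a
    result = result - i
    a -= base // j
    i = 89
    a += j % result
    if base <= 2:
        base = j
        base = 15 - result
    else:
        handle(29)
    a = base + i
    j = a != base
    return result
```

a = base + 89

Transformed code:
def solve(j, result, base):
    a = j // 89
    base = a
    result = result - 89
    a = a - base // j
    a = a + j % result
    if base <= 2:
        base = j
        base = 15 - result
    else:
        handle(29)
    a = base + 89
    j = a != base
    return result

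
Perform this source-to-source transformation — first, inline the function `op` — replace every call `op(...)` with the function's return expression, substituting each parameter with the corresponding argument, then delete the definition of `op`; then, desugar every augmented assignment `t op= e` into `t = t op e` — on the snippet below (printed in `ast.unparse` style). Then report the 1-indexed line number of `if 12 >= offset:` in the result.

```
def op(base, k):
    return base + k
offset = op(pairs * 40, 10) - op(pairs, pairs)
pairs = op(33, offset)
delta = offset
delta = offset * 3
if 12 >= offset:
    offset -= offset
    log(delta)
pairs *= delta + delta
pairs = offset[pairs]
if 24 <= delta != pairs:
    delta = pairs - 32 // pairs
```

5

Transformed code:
offset = pairs * 40 + 10 - (pairs + pairs)
pairs = 33 + offset
delta = offset
delta = offset * 3
if 12 >= offset:
    offset = offset - offset
    log(delta)
pairs = pairs * (delta + delta)
pairs = offset[pairs]
if 24 <= delta != pairs:
    delta = pairs - 32 // pairs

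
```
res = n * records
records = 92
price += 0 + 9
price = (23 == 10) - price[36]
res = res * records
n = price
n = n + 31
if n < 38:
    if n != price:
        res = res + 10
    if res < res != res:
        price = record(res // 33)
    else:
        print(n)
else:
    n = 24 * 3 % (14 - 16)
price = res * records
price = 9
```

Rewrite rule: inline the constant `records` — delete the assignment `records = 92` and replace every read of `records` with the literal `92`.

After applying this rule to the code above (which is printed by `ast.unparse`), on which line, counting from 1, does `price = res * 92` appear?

Transformed code:
res = n * 92
price += 0 + 9
price = (23 == 10) - price[36]
res = res * 92
n = price
n = n + 31
if n < 38:
    if n != price:
        res = res + 10
    if res < res != res:
        price = record(res // 33)
    else:
        print(n)
else:
    n = 24 * 3 % (14 - 16)
price = res * 92
price = 9

16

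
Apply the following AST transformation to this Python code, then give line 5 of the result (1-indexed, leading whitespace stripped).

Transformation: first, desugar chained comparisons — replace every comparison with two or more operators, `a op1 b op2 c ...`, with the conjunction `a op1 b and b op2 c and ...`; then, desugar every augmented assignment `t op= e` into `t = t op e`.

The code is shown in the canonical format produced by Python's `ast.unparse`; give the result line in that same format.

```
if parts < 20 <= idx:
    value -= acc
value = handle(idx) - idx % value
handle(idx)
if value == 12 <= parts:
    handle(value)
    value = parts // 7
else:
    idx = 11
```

Transformed code:
if parts < 20 and 20 <= idx:
    value = value - acc
value = handle(idx) - idx % value
handle(idx)
if value == 12 and 12 <= parts:
    handle(value)
    value = parts // 7
else:
    idx = 11

if value == 12 and 12 <= parts:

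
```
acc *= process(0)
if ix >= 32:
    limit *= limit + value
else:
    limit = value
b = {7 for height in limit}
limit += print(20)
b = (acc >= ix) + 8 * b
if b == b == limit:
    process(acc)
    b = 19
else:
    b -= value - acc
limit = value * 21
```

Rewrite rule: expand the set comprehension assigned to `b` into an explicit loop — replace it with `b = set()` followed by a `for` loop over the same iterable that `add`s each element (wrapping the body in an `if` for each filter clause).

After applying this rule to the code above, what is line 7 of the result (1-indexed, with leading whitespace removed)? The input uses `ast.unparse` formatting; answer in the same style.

for height in limit:

Transformed code:
acc *= process(0)
if ix >= 32:
    limit *= limit + value
else:
    limit = value
b = set()
for height in limit:
    b.add(7)
limit += print(20)
b = (acc >= ix) + 8 * b
if b == b == limit:
    process(acc)
    b = 19
else:
    b -= value - acc
limit = value * 21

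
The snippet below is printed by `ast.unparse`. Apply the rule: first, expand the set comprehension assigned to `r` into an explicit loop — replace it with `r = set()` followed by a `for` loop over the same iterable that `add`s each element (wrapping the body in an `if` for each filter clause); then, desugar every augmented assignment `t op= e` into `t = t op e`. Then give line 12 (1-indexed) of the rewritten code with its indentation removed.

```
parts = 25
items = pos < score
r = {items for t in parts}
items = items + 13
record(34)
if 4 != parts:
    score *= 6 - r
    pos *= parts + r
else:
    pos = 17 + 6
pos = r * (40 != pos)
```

pos = 17 + 6

Transformed code:
parts = 25
items = pos < score
r = set()
for t in parts:
    r.add(items)
items = items + 13
record(34)
if 4 != parts:
    score = score * (6 - r)
    pos = pos * (parts + r)
else:
    pos = 17 + 6
pos = r * (40 != pos)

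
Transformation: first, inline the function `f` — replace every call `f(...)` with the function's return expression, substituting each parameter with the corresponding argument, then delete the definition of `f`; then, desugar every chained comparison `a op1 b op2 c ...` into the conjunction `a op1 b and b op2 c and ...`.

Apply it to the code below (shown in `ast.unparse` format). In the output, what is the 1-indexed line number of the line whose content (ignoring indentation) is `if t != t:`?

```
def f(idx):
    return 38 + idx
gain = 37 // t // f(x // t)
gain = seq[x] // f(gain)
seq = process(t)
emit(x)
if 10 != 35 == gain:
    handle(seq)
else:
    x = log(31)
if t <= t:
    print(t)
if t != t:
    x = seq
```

11

Transformed code:
gain = 37 // t // (38 + x // t)
gain = seq[x] // (38 + gain)
seq = process(t)
emit(x)
if 10 != 35 and 35 == gain:
    handle(seq)
else:
    x = log(31)
if t <= t:
    print(t)
if t != t:
    x = seq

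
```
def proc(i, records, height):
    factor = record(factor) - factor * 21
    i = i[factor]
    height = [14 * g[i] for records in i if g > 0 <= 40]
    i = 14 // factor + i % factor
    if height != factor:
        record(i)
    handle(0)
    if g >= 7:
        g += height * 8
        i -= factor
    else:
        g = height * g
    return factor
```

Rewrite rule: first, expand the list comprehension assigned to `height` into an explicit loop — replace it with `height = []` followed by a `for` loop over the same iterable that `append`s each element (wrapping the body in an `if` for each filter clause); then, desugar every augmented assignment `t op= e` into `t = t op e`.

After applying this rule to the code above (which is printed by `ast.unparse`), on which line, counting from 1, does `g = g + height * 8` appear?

13

Transformed code:
def proc(i, records, height):
    factor = record(factor) - factor * 21
    i = i[factor]
    height = []
    for records in i:
        if g > 0 <= 40:
            height.append(14 * g[i])
    i = 14 // factor + i % factor
    if height != factor:
        record(i)
    handle(0)
    if g >= 7:
        g = g + height * 8
        i = i - factor
    else:
        g = height * g
    return factor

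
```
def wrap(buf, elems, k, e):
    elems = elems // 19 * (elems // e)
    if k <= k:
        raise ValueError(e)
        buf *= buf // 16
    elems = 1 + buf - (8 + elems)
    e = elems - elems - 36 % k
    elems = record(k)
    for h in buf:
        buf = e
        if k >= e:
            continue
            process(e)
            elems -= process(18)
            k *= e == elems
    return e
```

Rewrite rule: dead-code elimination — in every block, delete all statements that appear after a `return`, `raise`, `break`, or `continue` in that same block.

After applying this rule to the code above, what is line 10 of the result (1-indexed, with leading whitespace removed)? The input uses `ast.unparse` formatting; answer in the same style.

if k >= e:

Transformed code:
def wrap(buf, elems, k, e):
    elems = elems // 19 * (elems // e)
    if k <= k:
        raise ValueError(e)
    elems = 1 + buf - (8 + elems)
    e = elems - elems - 36 % k
    elems = record(k)
    for h in buf:
        buf = e
        if k >= e:
            continue
    return e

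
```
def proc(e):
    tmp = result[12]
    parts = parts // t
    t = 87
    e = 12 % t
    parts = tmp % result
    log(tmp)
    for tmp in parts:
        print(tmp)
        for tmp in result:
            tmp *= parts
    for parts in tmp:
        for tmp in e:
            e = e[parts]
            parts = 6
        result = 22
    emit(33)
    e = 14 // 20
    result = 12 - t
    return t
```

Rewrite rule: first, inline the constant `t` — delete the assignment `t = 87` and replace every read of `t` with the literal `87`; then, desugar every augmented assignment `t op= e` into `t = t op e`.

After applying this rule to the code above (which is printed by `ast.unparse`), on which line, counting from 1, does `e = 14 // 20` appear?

17

Transformed code:
def proc(e):
    tmp = result[12]
    parts = parts // 87
    e = 12 % 87
    parts = tmp % result
    log(tmp)
    for tmp in parts:
        print(tmp)
        for tmp in result:
            tmp = tmp * parts
    for parts in tmp:
        for tmp in e:
            e = e[parts]
            parts = 6
        result = 22
    emit(33)
    e = 14 // 20
    result = 12 - 87
    return 87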